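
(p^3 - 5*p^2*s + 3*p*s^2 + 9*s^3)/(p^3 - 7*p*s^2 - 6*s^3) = (p - 3*s)/(p + 2*s)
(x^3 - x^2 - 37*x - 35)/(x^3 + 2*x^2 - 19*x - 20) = (x - 7)/(x - 4)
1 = 1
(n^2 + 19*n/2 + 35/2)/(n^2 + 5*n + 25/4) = 2*(n + 7)/(2*n + 5)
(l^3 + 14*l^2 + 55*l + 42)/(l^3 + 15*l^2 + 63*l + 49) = (l + 6)/(l + 7)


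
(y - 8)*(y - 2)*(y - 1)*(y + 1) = y^4 - 10*y^3 + 15*y^2 + 10*y - 16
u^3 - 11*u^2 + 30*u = u*(u - 6)*(u - 5)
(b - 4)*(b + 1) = b^2 - 3*b - 4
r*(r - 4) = r^2 - 4*r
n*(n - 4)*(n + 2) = n^3 - 2*n^2 - 8*n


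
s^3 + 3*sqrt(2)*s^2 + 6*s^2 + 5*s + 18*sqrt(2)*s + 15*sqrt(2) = (s + 1)*(s + 5)*(s + 3*sqrt(2))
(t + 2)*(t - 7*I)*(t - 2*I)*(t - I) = t^4 + 2*t^3 - 10*I*t^3 - 23*t^2 - 20*I*t^2 - 46*t + 14*I*t + 28*I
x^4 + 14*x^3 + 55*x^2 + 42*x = x*(x + 1)*(x + 6)*(x + 7)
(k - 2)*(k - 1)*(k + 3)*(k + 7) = k^4 + 7*k^3 - 7*k^2 - 43*k + 42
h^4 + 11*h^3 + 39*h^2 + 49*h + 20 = (h + 1)^2*(h + 4)*(h + 5)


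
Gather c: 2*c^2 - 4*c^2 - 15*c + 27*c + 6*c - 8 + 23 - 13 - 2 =-2*c^2 + 18*c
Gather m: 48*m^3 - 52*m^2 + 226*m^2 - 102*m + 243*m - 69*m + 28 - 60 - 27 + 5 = 48*m^3 + 174*m^2 + 72*m - 54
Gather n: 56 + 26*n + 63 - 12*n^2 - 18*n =-12*n^2 + 8*n + 119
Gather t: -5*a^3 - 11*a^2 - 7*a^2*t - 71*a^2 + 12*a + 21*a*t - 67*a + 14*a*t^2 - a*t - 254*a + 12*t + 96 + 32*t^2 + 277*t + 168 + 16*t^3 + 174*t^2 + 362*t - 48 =-5*a^3 - 82*a^2 - 309*a + 16*t^3 + t^2*(14*a + 206) + t*(-7*a^2 + 20*a + 651) + 216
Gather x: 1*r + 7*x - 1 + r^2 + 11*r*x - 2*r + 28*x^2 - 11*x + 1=r^2 - r + 28*x^2 + x*(11*r - 4)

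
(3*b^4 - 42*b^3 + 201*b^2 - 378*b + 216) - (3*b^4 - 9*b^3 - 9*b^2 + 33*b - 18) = -33*b^3 + 210*b^2 - 411*b + 234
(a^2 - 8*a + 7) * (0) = 0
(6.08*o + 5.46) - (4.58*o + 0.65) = 1.5*o + 4.81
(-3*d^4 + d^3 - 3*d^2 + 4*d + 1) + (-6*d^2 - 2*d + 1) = -3*d^4 + d^3 - 9*d^2 + 2*d + 2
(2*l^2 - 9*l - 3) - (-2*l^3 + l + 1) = 2*l^3 + 2*l^2 - 10*l - 4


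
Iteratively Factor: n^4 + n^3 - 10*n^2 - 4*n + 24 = (n - 2)*(n^3 + 3*n^2 - 4*n - 12) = (n - 2)*(n + 2)*(n^2 + n - 6) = (n - 2)*(n + 2)*(n + 3)*(n - 2)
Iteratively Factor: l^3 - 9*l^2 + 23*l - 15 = (l - 5)*(l^2 - 4*l + 3) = (l - 5)*(l - 3)*(l - 1)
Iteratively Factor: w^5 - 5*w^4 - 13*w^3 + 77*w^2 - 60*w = (w)*(w^4 - 5*w^3 - 13*w^2 + 77*w - 60) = w*(w - 1)*(w^3 - 4*w^2 - 17*w + 60) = w*(w - 5)*(w - 1)*(w^2 + w - 12) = w*(w - 5)*(w - 1)*(w + 4)*(w - 3)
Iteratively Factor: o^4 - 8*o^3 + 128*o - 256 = (o - 4)*(o^3 - 4*o^2 - 16*o + 64) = (o - 4)^2*(o^2 - 16) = (o - 4)^2*(o + 4)*(o - 4)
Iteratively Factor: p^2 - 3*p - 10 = (p + 2)*(p - 5)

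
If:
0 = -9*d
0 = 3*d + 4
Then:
No Solution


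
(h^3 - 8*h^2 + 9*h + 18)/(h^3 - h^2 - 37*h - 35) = (h^2 - 9*h + 18)/(h^2 - 2*h - 35)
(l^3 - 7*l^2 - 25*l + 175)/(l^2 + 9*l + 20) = (l^2 - 12*l + 35)/(l + 4)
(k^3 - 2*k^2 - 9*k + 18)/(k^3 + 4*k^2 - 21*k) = (k^2 + k - 6)/(k*(k + 7))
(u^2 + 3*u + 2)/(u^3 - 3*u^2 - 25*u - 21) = (u + 2)/(u^2 - 4*u - 21)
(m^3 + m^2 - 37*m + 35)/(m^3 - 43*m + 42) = (m - 5)/(m - 6)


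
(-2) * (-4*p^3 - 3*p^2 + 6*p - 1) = 8*p^3 + 6*p^2 - 12*p + 2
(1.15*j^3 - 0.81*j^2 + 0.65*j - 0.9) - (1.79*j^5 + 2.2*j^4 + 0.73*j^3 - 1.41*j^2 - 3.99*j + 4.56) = -1.79*j^5 - 2.2*j^4 + 0.42*j^3 + 0.6*j^2 + 4.64*j - 5.46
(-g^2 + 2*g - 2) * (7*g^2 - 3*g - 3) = -7*g^4 + 17*g^3 - 17*g^2 + 6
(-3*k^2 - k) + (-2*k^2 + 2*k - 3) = -5*k^2 + k - 3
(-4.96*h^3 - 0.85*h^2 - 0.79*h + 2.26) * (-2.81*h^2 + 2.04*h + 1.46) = 13.9376*h^5 - 7.7299*h^4 - 6.7557*h^3 - 9.2032*h^2 + 3.457*h + 3.2996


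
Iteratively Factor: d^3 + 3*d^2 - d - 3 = (d + 1)*(d^2 + 2*d - 3) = (d - 1)*(d + 1)*(d + 3)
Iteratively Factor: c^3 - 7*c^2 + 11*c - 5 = (c - 5)*(c^2 - 2*c + 1) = (c - 5)*(c - 1)*(c - 1)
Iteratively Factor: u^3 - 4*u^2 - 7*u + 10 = (u - 1)*(u^2 - 3*u - 10) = (u - 1)*(u + 2)*(u - 5)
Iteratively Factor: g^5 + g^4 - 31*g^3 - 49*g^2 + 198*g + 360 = (g - 5)*(g^4 + 6*g^3 - g^2 - 54*g - 72) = (g - 5)*(g - 3)*(g^3 + 9*g^2 + 26*g + 24) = (g - 5)*(g - 3)*(g + 3)*(g^2 + 6*g + 8) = (g - 5)*(g - 3)*(g + 3)*(g + 4)*(g + 2)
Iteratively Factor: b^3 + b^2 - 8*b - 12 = (b + 2)*(b^2 - b - 6) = (b + 2)^2*(b - 3)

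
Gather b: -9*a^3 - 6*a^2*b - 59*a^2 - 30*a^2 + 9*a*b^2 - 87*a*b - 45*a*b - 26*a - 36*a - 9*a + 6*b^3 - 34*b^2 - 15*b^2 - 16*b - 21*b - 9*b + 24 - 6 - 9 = -9*a^3 - 89*a^2 - 71*a + 6*b^3 + b^2*(9*a - 49) + b*(-6*a^2 - 132*a - 46) + 9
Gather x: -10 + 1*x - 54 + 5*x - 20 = 6*x - 84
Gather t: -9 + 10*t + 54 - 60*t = 45 - 50*t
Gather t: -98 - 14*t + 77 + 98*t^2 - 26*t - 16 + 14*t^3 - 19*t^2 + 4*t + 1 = 14*t^3 + 79*t^2 - 36*t - 36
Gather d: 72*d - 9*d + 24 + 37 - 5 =63*d + 56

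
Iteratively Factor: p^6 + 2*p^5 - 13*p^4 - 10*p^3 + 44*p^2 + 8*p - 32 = (p + 2)*(p^5 - 13*p^3 + 16*p^2 + 12*p - 16) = (p + 2)*(p + 4)*(p^4 - 4*p^3 + 3*p^2 + 4*p - 4) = (p - 2)*(p + 2)*(p + 4)*(p^3 - 2*p^2 - p + 2) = (p - 2)*(p - 1)*(p + 2)*(p + 4)*(p^2 - p - 2) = (p - 2)*(p - 1)*(p + 1)*(p + 2)*(p + 4)*(p - 2)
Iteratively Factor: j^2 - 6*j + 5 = (j - 1)*(j - 5)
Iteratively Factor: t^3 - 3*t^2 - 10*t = (t + 2)*(t^2 - 5*t) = (t - 5)*(t + 2)*(t)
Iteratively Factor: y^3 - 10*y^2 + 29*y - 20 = (y - 4)*(y^2 - 6*y + 5) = (y - 5)*(y - 4)*(y - 1)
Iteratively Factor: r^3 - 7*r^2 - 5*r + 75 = (r + 3)*(r^2 - 10*r + 25) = (r - 5)*(r + 3)*(r - 5)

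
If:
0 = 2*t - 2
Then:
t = 1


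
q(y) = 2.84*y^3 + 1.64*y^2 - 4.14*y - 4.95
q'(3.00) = 82.38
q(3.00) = 74.07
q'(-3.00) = 62.70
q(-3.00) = -54.45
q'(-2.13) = 27.53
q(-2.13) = -16.14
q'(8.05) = 574.38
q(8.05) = 1549.51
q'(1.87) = 31.79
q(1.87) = 11.61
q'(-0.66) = -2.59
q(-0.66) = -2.32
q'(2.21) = 44.72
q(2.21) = 24.57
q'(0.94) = 6.47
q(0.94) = -5.03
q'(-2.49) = 40.52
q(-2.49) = -28.32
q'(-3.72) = 101.56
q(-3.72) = -113.05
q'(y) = 8.52*y^2 + 3.28*y - 4.14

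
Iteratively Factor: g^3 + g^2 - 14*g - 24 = (g + 3)*(g^2 - 2*g - 8) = (g + 2)*(g + 3)*(g - 4)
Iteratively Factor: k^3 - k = (k)*(k^2 - 1) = k*(k + 1)*(k - 1)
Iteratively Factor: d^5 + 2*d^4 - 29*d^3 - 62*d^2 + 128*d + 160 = (d - 5)*(d^4 + 7*d^3 + 6*d^2 - 32*d - 32) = (d - 5)*(d + 4)*(d^3 + 3*d^2 - 6*d - 8) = (d - 5)*(d + 4)^2*(d^2 - d - 2) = (d - 5)*(d - 2)*(d + 4)^2*(d + 1)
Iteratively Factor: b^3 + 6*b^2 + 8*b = (b + 4)*(b^2 + 2*b) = (b + 2)*(b + 4)*(b)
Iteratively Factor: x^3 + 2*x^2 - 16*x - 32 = (x + 4)*(x^2 - 2*x - 8) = (x - 4)*(x + 4)*(x + 2)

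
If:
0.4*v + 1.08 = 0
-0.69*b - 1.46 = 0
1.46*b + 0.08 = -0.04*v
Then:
No Solution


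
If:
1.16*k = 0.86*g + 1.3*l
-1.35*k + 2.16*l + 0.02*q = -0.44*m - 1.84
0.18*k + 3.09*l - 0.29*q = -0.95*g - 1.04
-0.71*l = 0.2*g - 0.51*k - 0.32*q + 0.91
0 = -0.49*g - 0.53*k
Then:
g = 0.06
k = -0.06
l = -0.09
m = -4.03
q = 2.77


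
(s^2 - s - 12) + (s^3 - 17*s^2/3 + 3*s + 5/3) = s^3 - 14*s^2/3 + 2*s - 31/3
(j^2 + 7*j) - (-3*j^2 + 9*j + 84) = 4*j^2 - 2*j - 84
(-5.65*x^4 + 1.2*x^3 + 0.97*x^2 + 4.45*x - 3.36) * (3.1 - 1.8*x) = 10.17*x^5 - 19.675*x^4 + 1.974*x^3 - 5.003*x^2 + 19.843*x - 10.416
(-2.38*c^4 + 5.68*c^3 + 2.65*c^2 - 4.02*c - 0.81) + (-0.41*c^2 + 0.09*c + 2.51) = -2.38*c^4 + 5.68*c^3 + 2.24*c^2 - 3.93*c + 1.7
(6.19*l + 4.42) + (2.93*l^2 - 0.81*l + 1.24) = 2.93*l^2 + 5.38*l + 5.66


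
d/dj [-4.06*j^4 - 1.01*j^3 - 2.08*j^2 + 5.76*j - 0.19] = -16.24*j^3 - 3.03*j^2 - 4.16*j + 5.76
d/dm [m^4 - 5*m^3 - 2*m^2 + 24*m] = 4*m^3 - 15*m^2 - 4*m + 24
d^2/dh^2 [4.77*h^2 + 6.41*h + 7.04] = 9.54000000000000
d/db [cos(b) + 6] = -sin(b)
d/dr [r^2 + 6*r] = 2*r + 6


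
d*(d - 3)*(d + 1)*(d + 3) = d^4 + d^3 - 9*d^2 - 9*d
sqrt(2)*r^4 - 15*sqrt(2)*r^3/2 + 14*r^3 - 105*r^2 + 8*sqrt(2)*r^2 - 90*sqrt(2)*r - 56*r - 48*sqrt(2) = (r - 8)*(r + sqrt(2))*(r + 6*sqrt(2))*(sqrt(2)*r + sqrt(2)/2)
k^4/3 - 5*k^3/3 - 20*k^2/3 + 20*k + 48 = (k/3 + 1)*(k - 6)*(k - 4)*(k + 2)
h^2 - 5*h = h*(h - 5)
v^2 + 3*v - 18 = (v - 3)*(v + 6)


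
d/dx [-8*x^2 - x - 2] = -16*x - 1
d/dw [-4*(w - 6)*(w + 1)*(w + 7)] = -12*w^2 - 16*w + 164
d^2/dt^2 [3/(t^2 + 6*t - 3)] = 6*(-t^2 - 6*t + 4*(t + 3)^2 + 3)/(t^2 + 6*t - 3)^3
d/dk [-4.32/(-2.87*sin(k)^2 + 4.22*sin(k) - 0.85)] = (18.2304 - 24.7968*sin(k))*cos(k)/(2.87*sin(k)^2 - 4.22*sin(k) + 0.85)^2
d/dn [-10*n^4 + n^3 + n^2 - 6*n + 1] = -40*n^3 + 3*n^2 + 2*n - 6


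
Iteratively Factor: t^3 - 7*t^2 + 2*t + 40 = (t - 5)*(t^2 - 2*t - 8) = (t - 5)*(t - 4)*(t + 2)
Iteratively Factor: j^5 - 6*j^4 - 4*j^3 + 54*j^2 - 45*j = (j + 3)*(j^4 - 9*j^3 + 23*j^2 - 15*j) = (j - 1)*(j + 3)*(j^3 - 8*j^2 + 15*j) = j*(j - 1)*(j + 3)*(j^2 - 8*j + 15) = j*(j - 3)*(j - 1)*(j + 3)*(j - 5)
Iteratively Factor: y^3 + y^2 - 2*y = (y)*(y^2 + y - 2) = y*(y - 1)*(y + 2)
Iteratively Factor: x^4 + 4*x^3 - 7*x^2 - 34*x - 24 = (x + 4)*(x^3 - 7*x - 6) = (x + 1)*(x + 4)*(x^2 - x - 6) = (x + 1)*(x + 2)*(x + 4)*(x - 3)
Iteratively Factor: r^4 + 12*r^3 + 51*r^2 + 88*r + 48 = (r + 1)*(r^3 + 11*r^2 + 40*r + 48) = (r + 1)*(r + 3)*(r^2 + 8*r + 16) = (r + 1)*(r + 3)*(r + 4)*(r + 4)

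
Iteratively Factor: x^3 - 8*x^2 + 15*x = (x - 3)*(x^2 - 5*x) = (x - 5)*(x - 3)*(x)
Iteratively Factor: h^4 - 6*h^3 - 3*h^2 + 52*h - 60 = (h + 3)*(h^3 - 9*h^2 + 24*h - 20) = (h - 2)*(h + 3)*(h^2 - 7*h + 10) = (h - 2)^2*(h + 3)*(h - 5)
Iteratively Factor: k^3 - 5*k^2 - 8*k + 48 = (k - 4)*(k^2 - k - 12) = (k - 4)^2*(k + 3)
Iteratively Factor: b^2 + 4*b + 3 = (b + 1)*(b + 3)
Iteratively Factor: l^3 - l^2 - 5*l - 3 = (l - 3)*(l^2 + 2*l + 1) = (l - 3)*(l + 1)*(l + 1)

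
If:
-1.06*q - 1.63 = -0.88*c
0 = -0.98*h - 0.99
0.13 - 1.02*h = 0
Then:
No Solution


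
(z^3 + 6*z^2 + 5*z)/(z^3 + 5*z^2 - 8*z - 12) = z*(z + 5)/(z^2 + 4*z - 12)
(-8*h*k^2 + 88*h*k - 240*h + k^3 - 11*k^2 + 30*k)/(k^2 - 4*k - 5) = (-8*h*k + 48*h + k^2 - 6*k)/(k + 1)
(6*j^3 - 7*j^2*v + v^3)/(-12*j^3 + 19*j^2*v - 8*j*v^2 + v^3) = (-6*j^2 + j*v + v^2)/(12*j^2 - 7*j*v + v^2)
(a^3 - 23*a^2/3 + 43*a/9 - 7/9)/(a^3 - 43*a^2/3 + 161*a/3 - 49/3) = (a - 1/3)/(a - 7)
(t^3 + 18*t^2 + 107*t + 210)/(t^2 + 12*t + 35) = t + 6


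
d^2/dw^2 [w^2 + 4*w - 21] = 2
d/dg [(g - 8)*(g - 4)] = 2*g - 12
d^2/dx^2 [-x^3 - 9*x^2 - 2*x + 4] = -6*x - 18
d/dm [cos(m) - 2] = -sin(m)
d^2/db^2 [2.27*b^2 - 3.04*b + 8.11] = 4.54000000000000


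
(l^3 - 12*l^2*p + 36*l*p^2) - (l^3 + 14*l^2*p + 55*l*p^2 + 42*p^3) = -26*l^2*p - 19*l*p^2 - 42*p^3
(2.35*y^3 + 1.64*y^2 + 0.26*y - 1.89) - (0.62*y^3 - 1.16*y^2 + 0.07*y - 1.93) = 1.73*y^3 + 2.8*y^2 + 0.19*y + 0.04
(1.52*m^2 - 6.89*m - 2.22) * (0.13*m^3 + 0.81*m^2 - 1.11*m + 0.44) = 0.1976*m^5 + 0.3355*m^4 - 7.5567*m^3 + 6.5185*m^2 - 0.5674*m - 0.9768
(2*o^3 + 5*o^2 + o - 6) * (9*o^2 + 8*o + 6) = 18*o^5 + 61*o^4 + 61*o^3 - 16*o^2 - 42*o - 36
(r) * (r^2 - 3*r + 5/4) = r^3 - 3*r^2 + 5*r/4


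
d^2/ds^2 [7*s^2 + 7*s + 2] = 14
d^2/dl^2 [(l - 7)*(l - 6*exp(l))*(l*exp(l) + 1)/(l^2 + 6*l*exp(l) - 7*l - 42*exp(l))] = (l^4 - 30*l^3*exp(l) + 2*l^3 - 108*l^2*exp(2*l) + 36*l^2*exp(l) - 12*l^2 - 216*l*exp(3*l) - 216*l*exp(2*l) + 72*l*exp(l) + 24*l - 432*exp(3*l) + 144*exp(2*l) - 144*exp(l) - 24)*exp(l)/(l^3 + 18*l^2*exp(l) + 108*l*exp(2*l) + 216*exp(3*l))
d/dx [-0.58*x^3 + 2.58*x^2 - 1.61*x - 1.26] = -1.74*x^2 + 5.16*x - 1.61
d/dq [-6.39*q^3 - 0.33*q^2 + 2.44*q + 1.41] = -19.17*q^2 - 0.66*q + 2.44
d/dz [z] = 1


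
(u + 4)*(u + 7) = u^2 + 11*u + 28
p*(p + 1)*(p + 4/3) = p^3 + 7*p^2/3 + 4*p/3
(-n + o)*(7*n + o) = -7*n^2 + 6*n*o + o^2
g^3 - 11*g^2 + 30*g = g*(g - 6)*(g - 5)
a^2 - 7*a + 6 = (a - 6)*(a - 1)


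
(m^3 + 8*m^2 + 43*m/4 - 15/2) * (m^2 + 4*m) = m^5 + 12*m^4 + 171*m^3/4 + 71*m^2/2 - 30*m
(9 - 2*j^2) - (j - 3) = -2*j^2 - j + 12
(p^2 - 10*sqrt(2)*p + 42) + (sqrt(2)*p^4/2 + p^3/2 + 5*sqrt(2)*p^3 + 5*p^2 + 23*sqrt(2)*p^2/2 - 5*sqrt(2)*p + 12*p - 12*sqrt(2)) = sqrt(2)*p^4/2 + p^3/2 + 5*sqrt(2)*p^3 + 6*p^2 + 23*sqrt(2)*p^2/2 - 15*sqrt(2)*p + 12*p - 12*sqrt(2) + 42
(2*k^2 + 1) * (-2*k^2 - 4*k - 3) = -4*k^4 - 8*k^3 - 8*k^2 - 4*k - 3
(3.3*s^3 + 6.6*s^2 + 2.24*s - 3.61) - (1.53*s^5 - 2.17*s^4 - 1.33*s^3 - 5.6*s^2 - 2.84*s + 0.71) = -1.53*s^5 + 2.17*s^4 + 4.63*s^3 + 12.2*s^2 + 5.08*s - 4.32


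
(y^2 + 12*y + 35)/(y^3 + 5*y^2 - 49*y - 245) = 1/(y - 7)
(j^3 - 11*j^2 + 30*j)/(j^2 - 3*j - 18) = j*(j - 5)/(j + 3)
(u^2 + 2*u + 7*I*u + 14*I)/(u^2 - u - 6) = (u + 7*I)/(u - 3)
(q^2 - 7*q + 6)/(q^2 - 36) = (q - 1)/(q + 6)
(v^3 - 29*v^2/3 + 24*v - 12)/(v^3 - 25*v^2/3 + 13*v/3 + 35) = (3*v^2 - 20*v + 12)/(3*v^2 - 16*v - 35)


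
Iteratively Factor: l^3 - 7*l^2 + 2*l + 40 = (l - 5)*(l^2 - 2*l - 8) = (l - 5)*(l + 2)*(l - 4)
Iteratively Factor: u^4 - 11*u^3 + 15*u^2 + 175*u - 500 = (u - 5)*(u^3 - 6*u^2 - 15*u + 100) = (u - 5)^2*(u^2 - u - 20) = (u - 5)^3*(u + 4)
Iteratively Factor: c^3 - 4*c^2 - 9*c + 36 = (c - 3)*(c^2 - c - 12) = (c - 3)*(c + 3)*(c - 4)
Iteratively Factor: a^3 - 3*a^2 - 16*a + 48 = (a + 4)*(a^2 - 7*a + 12) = (a - 4)*(a + 4)*(a - 3)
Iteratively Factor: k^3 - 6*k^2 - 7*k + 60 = (k + 3)*(k^2 - 9*k + 20) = (k - 5)*(k + 3)*(k - 4)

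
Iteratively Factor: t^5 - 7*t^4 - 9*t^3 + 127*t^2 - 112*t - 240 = (t + 1)*(t^4 - 8*t^3 - t^2 + 128*t - 240) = (t - 5)*(t + 1)*(t^3 - 3*t^2 - 16*t + 48) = (t - 5)*(t - 3)*(t + 1)*(t^2 - 16) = (t - 5)*(t - 3)*(t + 1)*(t + 4)*(t - 4)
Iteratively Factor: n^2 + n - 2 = (n + 2)*(n - 1)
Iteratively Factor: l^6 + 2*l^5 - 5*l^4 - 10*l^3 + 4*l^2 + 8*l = (l - 2)*(l^5 + 4*l^4 + 3*l^3 - 4*l^2 - 4*l) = (l - 2)*(l + 2)*(l^4 + 2*l^3 - l^2 - 2*l) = l*(l - 2)*(l + 2)*(l^3 + 2*l^2 - l - 2) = l*(l - 2)*(l - 1)*(l + 2)*(l^2 + 3*l + 2) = l*(l - 2)*(l - 1)*(l + 2)^2*(l + 1)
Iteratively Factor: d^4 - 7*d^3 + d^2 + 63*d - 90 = (d - 5)*(d^3 - 2*d^2 - 9*d + 18) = (d - 5)*(d - 3)*(d^2 + d - 6) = (d - 5)*(d - 3)*(d - 2)*(d + 3)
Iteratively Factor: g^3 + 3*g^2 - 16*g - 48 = (g + 4)*(g^2 - g - 12) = (g - 4)*(g + 4)*(g + 3)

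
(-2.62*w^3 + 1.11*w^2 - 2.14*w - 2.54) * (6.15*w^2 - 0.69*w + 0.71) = -16.113*w^5 + 8.6343*w^4 - 15.7871*w^3 - 13.3563*w^2 + 0.2332*w - 1.8034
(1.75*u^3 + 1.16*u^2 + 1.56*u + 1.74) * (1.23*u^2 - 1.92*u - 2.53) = 2.1525*u^5 - 1.9332*u^4 - 4.7359*u^3 - 3.7898*u^2 - 7.2876*u - 4.4022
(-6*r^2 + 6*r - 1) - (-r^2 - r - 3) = -5*r^2 + 7*r + 2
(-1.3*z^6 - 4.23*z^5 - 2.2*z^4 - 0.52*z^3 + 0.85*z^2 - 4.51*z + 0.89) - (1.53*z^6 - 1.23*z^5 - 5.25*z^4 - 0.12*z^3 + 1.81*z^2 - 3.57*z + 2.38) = -2.83*z^6 - 3.0*z^5 + 3.05*z^4 - 0.4*z^3 - 0.96*z^2 - 0.94*z - 1.49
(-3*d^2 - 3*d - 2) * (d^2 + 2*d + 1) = -3*d^4 - 9*d^3 - 11*d^2 - 7*d - 2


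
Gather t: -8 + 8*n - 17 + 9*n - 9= 17*n - 34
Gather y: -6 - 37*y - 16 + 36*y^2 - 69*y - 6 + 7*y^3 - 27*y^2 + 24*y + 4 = 7*y^3 + 9*y^2 - 82*y - 24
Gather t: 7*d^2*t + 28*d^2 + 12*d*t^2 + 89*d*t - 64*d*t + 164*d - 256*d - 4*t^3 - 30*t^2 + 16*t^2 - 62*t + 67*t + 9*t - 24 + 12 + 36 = 28*d^2 - 92*d - 4*t^3 + t^2*(12*d - 14) + t*(7*d^2 + 25*d + 14) + 24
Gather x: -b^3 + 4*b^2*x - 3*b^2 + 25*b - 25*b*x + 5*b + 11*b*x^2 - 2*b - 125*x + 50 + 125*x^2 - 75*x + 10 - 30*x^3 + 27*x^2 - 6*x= -b^3 - 3*b^2 + 28*b - 30*x^3 + x^2*(11*b + 152) + x*(4*b^2 - 25*b - 206) + 60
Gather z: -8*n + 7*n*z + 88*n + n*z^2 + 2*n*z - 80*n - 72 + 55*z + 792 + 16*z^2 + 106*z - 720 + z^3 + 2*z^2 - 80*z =z^3 + z^2*(n + 18) + z*(9*n + 81)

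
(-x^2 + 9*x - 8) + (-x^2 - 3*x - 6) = -2*x^2 + 6*x - 14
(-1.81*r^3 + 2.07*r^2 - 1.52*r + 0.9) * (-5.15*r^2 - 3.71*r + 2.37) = 9.3215*r^5 - 3.9454*r^4 - 4.1414*r^3 + 5.9101*r^2 - 6.9414*r + 2.133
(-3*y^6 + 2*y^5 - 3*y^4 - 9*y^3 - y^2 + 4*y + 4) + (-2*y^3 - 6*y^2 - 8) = -3*y^6 + 2*y^5 - 3*y^4 - 11*y^3 - 7*y^2 + 4*y - 4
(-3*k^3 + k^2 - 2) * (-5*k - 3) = 15*k^4 + 4*k^3 - 3*k^2 + 10*k + 6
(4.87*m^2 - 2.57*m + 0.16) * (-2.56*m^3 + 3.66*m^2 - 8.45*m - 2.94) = -12.4672*m^5 + 24.4034*m^4 - 50.9673*m^3 + 7.9843*m^2 + 6.2038*m - 0.4704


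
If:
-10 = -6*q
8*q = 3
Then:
No Solution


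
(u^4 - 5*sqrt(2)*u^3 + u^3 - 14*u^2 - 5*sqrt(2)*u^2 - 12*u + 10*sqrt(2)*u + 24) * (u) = u^5 - 5*sqrt(2)*u^4 + u^4 - 14*u^3 - 5*sqrt(2)*u^3 - 12*u^2 + 10*sqrt(2)*u^2 + 24*u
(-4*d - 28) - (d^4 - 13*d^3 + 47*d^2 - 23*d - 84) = -d^4 + 13*d^3 - 47*d^2 + 19*d + 56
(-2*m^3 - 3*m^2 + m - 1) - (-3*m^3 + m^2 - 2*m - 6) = m^3 - 4*m^2 + 3*m + 5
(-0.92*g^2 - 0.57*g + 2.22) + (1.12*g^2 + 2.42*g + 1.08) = 0.2*g^2 + 1.85*g + 3.3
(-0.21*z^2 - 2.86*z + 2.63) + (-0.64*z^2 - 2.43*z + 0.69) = -0.85*z^2 - 5.29*z + 3.32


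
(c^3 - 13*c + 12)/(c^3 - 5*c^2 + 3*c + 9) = (c^2 + 3*c - 4)/(c^2 - 2*c - 3)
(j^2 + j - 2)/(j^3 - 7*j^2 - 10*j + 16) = 1/(j - 8)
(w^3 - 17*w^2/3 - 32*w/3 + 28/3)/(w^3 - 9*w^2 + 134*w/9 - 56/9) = 3*(w + 2)/(3*w - 4)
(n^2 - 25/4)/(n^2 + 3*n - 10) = (n^2 - 25/4)/(n^2 + 3*n - 10)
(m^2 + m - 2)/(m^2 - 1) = (m + 2)/(m + 1)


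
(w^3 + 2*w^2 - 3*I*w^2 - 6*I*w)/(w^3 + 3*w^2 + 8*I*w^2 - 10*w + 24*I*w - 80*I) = w*(w^2 + w*(2 - 3*I) - 6*I)/(w^3 + w^2*(3 + 8*I) + 2*w*(-5 + 12*I) - 80*I)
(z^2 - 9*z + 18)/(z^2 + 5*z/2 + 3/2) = 2*(z^2 - 9*z + 18)/(2*z^2 + 5*z + 3)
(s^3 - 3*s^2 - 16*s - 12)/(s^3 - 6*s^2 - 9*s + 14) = (s^2 - 5*s - 6)/(s^2 - 8*s + 7)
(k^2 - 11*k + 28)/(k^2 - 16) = (k - 7)/(k + 4)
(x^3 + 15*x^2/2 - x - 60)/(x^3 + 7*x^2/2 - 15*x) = (x + 4)/x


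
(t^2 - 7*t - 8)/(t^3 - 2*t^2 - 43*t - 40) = 1/(t + 5)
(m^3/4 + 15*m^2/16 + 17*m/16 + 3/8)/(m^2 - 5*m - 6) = (4*m^2 + 11*m + 6)/(16*(m - 6))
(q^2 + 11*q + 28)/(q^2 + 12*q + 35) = (q + 4)/(q + 5)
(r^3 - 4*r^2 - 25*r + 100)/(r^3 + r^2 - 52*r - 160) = (r^2 - 9*r + 20)/(r^2 - 4*r - 32)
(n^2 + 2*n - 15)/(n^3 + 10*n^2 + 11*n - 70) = (n - 3)/(n^2 + 5*n - 14)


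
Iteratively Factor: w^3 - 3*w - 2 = (w + 1)*(w^2 - w - 2) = (w + 1)^2*(w - 2)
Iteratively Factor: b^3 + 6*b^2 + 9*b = (b + 3)*(b^2 + 3*b) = b*(b + 3)*(b + 3)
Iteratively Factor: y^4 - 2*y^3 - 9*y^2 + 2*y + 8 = (y - 1)*(y^3 - y^2 - 10*y - 8) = (y - 4)*(y - 1)*(y^2 + 3*y + 2) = (y - 4)*(y - 1)*(y + 2)*(y + 1)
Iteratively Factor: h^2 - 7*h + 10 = (h - 2)*(h - 5)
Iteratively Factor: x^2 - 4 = (x + 2)*(x - 2)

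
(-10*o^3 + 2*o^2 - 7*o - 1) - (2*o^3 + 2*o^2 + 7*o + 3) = -12*o^3 - 14*o - 4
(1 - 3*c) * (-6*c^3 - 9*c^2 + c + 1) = 18*c^4 + 21*c^3 - 12*c^2 - 2*c + 1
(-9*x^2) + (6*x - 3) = -9*x^2 + 6*x - 3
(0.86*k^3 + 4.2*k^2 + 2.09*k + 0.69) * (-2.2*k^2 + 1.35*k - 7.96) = -1.892*k^5 - 8.079*k^4 - 5.7736*k^3 - 32.1285*k^2 - 15.7049*k - 5.4924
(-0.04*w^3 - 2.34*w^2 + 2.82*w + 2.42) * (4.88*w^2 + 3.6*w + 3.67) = -0.1952*w^5 - 11.5632*w^4 + 5.1908*w^3 + 13.3738*w^2 + 19.0614*w + 8.8814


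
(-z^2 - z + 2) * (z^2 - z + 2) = -z^4 + z^2 - 4*z + 4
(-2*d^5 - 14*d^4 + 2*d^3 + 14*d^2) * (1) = -2*d^5 - 14*d^4 + 2*d^3 + 14*d^2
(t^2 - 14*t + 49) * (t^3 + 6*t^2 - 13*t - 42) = t^5 - 8*t^4 - 48*t^3 + 434*t^2 - 49*t - 2058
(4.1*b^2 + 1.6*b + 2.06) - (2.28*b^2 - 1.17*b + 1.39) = 1.82*b^2 + 2.77*b + 0.67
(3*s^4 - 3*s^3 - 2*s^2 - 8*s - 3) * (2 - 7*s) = -21*s^5 + 27*s^4 + 8*s^3 + 52*s^2 + 5*s - 6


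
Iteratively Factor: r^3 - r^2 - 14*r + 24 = (r - 3)*(r^2 + 2*r - 8) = (r - 3)*(r + 4)*(r - 2)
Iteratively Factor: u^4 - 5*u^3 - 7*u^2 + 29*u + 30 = (u + 2)*(u^3 - 7*u^2 + 7*u + 15) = (u - 3)*(u + 2)*(u^2 - 4*u - 5) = (u - 3)*(u + 1)*(u + 2)*(u - 5)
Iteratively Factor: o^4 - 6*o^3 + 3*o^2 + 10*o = (o + 1)*(o^3 - 7*o^2 + 10*o) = (o - 5)*(o + 1)*(o^2 - 2*o) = (o - 5)*(o - 2)*(o + 1)*(o)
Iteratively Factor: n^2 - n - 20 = (n + 4)*(n - 5)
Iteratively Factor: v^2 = (v)*(v)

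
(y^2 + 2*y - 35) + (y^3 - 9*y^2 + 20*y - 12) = y^3 - 8*y^2 + 22*y - 47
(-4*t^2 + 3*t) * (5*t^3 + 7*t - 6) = -20*t^5 + 15*t^4 - 28*t^3 + 45*t^2 - 18*t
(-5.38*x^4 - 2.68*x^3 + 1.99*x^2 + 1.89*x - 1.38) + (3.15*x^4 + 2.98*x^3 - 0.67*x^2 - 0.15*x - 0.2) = -2.23*x^4 + 0.3*x^3 + 1.32*x^2 + 1.74*x - 1.58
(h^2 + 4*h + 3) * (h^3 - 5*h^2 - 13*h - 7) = h^5 - h^4 - 30*h^3 - 74*h^2 - 67*h - 21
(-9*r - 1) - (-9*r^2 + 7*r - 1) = 9*r^2 - 16*r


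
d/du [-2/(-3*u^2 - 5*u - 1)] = 2*(-6*u - 5)/(3*u^2 + 5*u + 1)^2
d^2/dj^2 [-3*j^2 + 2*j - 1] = -6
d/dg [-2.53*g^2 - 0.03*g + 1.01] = -5.06*g - 0.03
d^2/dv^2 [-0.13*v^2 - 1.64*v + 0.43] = -0.260000000000000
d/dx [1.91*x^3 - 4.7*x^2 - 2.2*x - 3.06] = 5.73*x^2 - 9.4*x - 2.2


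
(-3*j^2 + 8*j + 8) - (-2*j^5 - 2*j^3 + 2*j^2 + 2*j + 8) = 2*j^5 + 2*j^3 - 5*j^2 + 6*j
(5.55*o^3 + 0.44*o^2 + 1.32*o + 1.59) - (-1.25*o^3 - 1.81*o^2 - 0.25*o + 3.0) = 6.8*o^3 + 2.25*o^2 + 1.57*o - 1.41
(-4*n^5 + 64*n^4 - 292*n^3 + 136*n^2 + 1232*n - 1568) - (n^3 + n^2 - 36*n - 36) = -4*n^5 + 64*n^4 - 293*n^3 + 135*n^2 + 1268*n - 1532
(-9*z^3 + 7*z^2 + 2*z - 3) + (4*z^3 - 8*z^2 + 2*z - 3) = -5*z^3 - z^2 + 4*z - 6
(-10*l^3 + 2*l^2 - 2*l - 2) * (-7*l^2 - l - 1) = 70*l^5 - 4*l^4 + 22*l^3 + 14*l^2 + 4*l + 2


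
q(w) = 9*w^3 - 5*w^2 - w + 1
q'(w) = 27*w^2 - 10*w - 1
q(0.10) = 0.86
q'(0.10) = -1.73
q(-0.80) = -6.01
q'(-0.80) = 24.28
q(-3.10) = -312.07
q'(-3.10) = 289.47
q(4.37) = 652.23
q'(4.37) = 470.92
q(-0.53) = -1.21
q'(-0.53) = 11.88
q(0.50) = 0.38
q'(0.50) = 0.75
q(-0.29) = 0.65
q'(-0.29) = 4.17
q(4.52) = 725.44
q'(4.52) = 505.42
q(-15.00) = -31484.00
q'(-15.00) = 6224.00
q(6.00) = 1759.00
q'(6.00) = 911.00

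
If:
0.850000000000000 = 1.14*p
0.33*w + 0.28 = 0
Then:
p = 0.75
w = -0.85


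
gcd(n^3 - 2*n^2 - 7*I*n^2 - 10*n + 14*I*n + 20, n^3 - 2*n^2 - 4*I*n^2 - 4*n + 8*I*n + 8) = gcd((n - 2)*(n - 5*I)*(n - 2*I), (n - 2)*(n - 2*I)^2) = n^2 + n*(-2 - 2*I) + 4*I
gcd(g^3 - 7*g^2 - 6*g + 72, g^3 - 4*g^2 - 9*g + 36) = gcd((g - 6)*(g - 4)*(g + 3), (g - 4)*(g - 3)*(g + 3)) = g^2 - g - 12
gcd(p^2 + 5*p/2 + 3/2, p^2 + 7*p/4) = 1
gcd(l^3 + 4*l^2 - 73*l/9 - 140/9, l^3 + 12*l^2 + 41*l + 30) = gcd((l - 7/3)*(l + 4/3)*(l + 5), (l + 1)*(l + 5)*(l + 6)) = l + 5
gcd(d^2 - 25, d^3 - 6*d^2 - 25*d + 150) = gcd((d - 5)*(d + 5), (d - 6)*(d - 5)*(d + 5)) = d^2 - 25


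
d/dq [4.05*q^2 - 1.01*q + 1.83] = 8.1*q - 1.01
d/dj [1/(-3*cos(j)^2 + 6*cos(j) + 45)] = 2*(1 - cos(j))*sin(j)/(3*(sin(j)^2 + 2*cos(j) + 14)^2)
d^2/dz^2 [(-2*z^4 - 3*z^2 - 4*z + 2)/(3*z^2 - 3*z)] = 2*(-2*z^6 + 6*z^5 - 6*z^4 - 7*z^3 + 6*z^2 - 6*z + 2)/(3*z^3*(z^3 - 3*z^2 + 3*z - 1))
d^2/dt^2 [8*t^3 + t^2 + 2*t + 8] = 48*t + 2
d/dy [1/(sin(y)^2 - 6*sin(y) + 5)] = 2*(3 - sin(y))*cos(y)/(sin(y)^2 - 6*sin(y) + 5)^2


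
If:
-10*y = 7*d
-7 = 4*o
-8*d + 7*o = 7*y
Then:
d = -245/62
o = -7/4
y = 343/124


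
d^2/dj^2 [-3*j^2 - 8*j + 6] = -6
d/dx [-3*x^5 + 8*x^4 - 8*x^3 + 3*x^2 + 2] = x*(-15*x^3 + 32*x^2 - 24*x + 6)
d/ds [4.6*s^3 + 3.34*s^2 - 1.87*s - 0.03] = 13.8*s^2 + 6.68*s - 1.87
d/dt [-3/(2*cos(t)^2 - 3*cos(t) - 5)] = 3*(3 - 4*cos(t))*sin(t)/(3*cos(t) - cos(2*t) + 4)^2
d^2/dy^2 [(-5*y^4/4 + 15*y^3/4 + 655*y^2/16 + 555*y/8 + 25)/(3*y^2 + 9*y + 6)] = 5*(-4*y^3 - 12*y^2 - 12*y - 31)/(24*(y^3 + 3*y^2 + 3*y + 1))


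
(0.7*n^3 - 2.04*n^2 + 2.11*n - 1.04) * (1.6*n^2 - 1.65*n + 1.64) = 1.12*n^5 - 4.419*n^4 + 7.89*n^3 - 8.4911*n^2 + 5.1764*n - 1.7056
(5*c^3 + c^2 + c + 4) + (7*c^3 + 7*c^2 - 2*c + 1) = 12*c^3 + 8*c^2 - c + 5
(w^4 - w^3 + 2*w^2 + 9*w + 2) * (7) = 7*w^4 - 7*w^3 + 14*w^2 + 63*w + 14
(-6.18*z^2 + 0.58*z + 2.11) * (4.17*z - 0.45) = -25.7706*z^3 + 5.1996*z^2 + 8.5377*z - 0.9495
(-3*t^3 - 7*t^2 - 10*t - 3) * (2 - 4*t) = 12*t^4 + 22*t^3 + 26*t^2 - 8*t - 6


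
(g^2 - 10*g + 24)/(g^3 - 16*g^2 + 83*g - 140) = (g - 6)/(g^2 - 12*g + 35)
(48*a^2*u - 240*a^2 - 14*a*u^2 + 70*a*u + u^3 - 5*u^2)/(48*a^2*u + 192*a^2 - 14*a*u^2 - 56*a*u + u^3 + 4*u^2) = (u - 5)/(u + 4)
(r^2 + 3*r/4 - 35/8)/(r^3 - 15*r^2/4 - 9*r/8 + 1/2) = (8*r^2 + 6*r - 35)/(8*r^3 - 30*r^2 - 9*r + 4)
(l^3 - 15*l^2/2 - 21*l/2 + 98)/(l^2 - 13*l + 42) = (l^2 - l/2 - 14)/(l - 6)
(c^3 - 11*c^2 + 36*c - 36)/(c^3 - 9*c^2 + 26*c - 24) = (c - 6)/(c - 4)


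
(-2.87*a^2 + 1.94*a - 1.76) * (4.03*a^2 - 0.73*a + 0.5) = -11.5661*a^4 + 9.9133*a^3 - 9.944*a^2 + 2.2548*a - 0.88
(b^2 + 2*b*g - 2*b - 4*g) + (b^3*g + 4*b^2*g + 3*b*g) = b^3*g + 4*b^2*g + b^2 + 5*b*g - 2*b - 4*g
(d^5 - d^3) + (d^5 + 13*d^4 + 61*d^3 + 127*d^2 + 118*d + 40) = 2*d^5 + 13*d^4 + 60*d^3 + 127*d^2 + 118*d + 40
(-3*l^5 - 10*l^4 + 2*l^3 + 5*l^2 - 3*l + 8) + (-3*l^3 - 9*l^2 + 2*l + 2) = -3*l^5 - 10*l^4 - l^3 - 4*l^2 - l + 10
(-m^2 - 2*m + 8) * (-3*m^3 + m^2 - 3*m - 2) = 3*m^5 + 5*m^4 - 23*m^3 + 16*m^2 - 20*m - 16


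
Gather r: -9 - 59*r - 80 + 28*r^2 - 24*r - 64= 28*r^2 - 83*r - 153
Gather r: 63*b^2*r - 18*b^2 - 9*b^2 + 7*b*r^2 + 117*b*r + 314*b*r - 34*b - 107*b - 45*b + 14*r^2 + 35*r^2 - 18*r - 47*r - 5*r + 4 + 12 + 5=-27*b^2 - 186*b + r^2*(7*b + 49) + r*(63*b^2 + 431*b - 70) + 21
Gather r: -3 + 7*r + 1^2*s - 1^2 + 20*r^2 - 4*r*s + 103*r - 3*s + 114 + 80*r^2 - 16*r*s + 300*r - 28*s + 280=100*r^2 + r*(410 - 20*s) - 30*s + 390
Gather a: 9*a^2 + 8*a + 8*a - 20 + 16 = 9*a^2 + 16*a - 4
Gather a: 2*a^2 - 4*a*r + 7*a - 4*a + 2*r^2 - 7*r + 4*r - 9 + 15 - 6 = 2*a^2 + a*(3 - 4*r) + 2*r^2 - 3*r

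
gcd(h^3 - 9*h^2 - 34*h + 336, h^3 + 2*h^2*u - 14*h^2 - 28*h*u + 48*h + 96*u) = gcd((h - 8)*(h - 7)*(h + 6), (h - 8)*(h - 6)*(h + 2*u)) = h - 8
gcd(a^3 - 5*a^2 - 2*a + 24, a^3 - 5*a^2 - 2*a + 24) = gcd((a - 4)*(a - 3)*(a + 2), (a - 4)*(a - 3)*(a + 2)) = a^3 - 5*a^2 - 2*a + 24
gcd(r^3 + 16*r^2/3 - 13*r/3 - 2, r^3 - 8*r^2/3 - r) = r + 1/3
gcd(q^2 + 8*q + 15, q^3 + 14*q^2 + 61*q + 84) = q + 3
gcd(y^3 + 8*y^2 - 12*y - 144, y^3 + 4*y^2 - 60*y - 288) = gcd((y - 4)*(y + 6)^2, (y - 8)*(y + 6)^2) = y^2 + 12*y + 36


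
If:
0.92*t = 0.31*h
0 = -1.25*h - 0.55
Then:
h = -0.44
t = -0.15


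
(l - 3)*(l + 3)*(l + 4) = l^3 + 4*l^2 - 9*l - 36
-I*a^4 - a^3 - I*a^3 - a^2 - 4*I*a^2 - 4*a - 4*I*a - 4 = (a - 2*I)*(a - I)*(a + 2*I)*(-I*a - I)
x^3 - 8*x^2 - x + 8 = (x - 8)*(x - 1)*(x + 1)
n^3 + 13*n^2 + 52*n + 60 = (n + 2)*(n + 5)*(n + 6)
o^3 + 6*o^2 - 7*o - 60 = (o - 3)*(o + 4)*(o + 5)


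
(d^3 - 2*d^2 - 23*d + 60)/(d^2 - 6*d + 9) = (d^2 + d - 20)/(d - 3)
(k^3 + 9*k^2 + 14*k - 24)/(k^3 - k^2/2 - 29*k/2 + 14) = 2*(k + 6)/(2*k - 7)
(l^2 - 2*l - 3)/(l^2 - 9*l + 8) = (l^2 - 2*l - 3)/(l^2 - 9*l + 8)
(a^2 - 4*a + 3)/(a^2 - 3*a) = (a - 1)/a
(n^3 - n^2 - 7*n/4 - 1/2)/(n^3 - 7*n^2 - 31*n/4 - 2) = (n - 2)/(n - 8)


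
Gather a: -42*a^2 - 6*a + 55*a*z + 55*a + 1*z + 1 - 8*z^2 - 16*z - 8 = -42*a^2 + a*(55*z + 49) - 8*z^2 - 15*z - 7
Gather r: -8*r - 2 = -8*r - 2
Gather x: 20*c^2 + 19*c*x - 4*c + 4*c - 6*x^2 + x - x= 20*c^2 + 19*c*x - 6*x^2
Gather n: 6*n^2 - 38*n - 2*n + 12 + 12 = 6*n^2 - 40*n + 24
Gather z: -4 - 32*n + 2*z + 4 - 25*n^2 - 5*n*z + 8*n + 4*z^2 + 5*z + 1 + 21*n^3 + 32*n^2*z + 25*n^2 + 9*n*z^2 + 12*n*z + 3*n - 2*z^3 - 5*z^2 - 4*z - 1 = 21*n^3 - 21*n - 2*z^3 + z^2*(9*n - 1) + z*(32*n^2 + 7*n + 3)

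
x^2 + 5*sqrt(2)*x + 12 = (x + 2*sqrt(2))*(x + 3*sqrt(2))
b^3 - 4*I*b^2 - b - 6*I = (b - 3*I)*(b - 2*I)*(b + I)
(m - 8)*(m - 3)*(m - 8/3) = m^3 - 41*m^2/3 + 160*m/3 - 64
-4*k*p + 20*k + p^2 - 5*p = (-4*k + p)*(p - 5)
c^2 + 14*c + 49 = (c + 7)^2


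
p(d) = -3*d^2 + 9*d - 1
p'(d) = 9 - 6*d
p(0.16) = 0.36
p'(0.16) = 8.04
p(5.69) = -46.92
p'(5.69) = -25.14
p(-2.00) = -31.00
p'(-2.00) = 21.00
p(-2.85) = -51.02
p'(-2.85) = 26.10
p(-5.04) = -122.56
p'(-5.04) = 39.24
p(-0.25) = -3.44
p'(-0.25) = 10.50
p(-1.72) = -25.36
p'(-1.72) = 19.32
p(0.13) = 0.12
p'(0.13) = 8.22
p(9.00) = -163.00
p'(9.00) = -45.00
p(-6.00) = -163.00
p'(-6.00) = 45.00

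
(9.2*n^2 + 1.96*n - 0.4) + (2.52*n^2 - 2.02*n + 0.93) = 11.72*n^2 - 0.0600000000000001*n + 0.53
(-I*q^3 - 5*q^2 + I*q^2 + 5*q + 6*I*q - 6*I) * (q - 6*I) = -I*q^4 - 11*q^3 + I*q^3 + 11*q^2 + 36*I*q^2 + 36*q - 36*I*q - 36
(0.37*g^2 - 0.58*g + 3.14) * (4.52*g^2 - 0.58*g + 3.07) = 1.6724*g^4 - 2.8362*g^3 + 15.6651*g^2 - 3.6018*g + 9.6398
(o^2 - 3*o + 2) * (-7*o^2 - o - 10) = -7*o^4 + 20*o^3 - 21*o^2 + 28*o - 20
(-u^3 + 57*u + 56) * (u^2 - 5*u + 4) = -u^5 + 5*u^4 + 53*u^3 - 229*u^2 - 52*u + 224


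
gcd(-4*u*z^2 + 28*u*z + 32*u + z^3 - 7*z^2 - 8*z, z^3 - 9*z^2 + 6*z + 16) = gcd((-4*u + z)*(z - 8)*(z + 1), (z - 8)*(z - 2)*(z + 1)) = z^2 - 7*z - 8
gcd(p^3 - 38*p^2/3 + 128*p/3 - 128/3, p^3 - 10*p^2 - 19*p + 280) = p - 8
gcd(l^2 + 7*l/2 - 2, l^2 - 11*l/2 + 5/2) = l - 1/2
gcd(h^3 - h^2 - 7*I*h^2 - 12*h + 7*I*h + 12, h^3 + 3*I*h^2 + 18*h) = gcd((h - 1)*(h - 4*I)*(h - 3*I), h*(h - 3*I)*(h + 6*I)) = h - 3*I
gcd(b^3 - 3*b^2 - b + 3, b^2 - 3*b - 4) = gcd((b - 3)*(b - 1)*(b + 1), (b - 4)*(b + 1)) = b + 1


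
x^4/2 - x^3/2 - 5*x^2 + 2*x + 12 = (x/2 + 1)*(x - 3)*(x - 2)*(x + 2)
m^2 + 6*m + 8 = (m + 2)*(m + 4)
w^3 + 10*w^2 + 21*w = w*(w + 3)*(w + 7)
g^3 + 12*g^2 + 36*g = g*(g + 6)^2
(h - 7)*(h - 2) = h^2 - 9*h + 14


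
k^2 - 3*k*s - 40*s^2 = (k - 8*s)*(k + 5*s)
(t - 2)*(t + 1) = t^2 - t - 2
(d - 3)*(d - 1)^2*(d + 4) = d^4 - d^3 - 13*d^2 + 25*d - 12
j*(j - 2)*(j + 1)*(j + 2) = j^4 + j^3 - 4*j^2 - 4*j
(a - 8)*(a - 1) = a^2 - 9*a + 8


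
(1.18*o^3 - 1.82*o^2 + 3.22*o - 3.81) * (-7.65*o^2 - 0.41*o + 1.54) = -9.027*o^5 + 13.4392*o^4 - 22.0696*o^3 + 25.0235*o^2 + 6.5209*o - 5.8674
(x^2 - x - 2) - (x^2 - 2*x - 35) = x + 33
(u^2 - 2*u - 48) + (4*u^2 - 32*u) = 5*u^2 - 34*u - 48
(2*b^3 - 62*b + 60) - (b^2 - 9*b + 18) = 2*b^3 - b^2 - 53*b + 42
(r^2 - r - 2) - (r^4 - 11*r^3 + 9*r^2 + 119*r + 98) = -r^4 + 11*r^3 - 8*r^2 - 120*r - 100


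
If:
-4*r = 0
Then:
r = 0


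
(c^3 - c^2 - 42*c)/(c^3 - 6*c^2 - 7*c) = (c + 6)/(c + 1)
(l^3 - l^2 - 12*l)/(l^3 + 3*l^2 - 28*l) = (l + 3)/(l + 7)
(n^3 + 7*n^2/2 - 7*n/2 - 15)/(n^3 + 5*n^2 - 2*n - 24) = (n + 5/2)/(n + 4)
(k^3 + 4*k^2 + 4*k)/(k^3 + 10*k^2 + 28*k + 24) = k/(k + 6)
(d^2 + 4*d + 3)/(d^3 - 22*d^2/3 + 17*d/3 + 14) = 3*(d + 3)/(3*d^2 - 25*d + 42)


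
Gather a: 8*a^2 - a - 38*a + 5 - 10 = 8*a^2 - 39*a - 5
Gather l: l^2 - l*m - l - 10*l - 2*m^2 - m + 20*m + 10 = l^2 + l*(-m - 11) - 2*m^2 + 19*m + 10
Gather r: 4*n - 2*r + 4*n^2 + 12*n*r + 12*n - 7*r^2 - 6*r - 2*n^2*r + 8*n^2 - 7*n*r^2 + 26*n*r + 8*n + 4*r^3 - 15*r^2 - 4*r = 12*n^2 + 24*n + 4*r^3 + r^2*(-7*n - 22) + r*(-2*n^2 + 38*n - 12)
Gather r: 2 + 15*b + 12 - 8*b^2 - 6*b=-8*b^2 + 9*b + 14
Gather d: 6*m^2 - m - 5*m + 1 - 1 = 6*m^2 - 6*m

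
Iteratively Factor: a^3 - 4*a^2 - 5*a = (a + 1)*(a^2 - 5*a) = (a - 5)*(a + 1)*(a)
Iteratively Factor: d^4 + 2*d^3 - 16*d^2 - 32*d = (d + 4)*(d^3 - 2*d^2 - 8*d) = d*(d + 4)*(d^2 - 2*d - 8) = d*(d + 2)*(d + 4)*(d - 4)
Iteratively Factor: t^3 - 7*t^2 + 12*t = (t - 4)*(t^2 - 3*t) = t*(t - 4)*(t - 3)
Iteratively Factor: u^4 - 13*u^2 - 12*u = (u + 1)*(u^3 - u^2 - 12*u) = (u + 1)*(u + 3)*(u^2 - 4*u) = u*(u + 1)*(u + 3)*(u - 4)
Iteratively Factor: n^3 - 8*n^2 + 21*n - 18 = (n - 2)*(n^2 - 6*n + 9) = (n - 3)*(n - 2)*(n - 3)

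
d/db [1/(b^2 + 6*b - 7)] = 2*(-b - 3)/(b^2 + 6*b - 7)^2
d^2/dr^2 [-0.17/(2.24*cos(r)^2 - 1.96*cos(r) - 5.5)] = (-3.411968*(1 - cos(r)^2)^2 + 2.239104*cos(r)^3 - 10.736656*cos(r)^2 - 2.645608*cos(r) + 8.906912)/(-2.24*cos(r)^2 + 1.96*cos(r) + 5.5)^3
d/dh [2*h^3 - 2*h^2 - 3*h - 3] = 6*h^2 - 4*h - 3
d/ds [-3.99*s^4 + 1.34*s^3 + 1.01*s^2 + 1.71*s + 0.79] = -15.96*s^3 + 4.02*s^2 + 2.02*s + 1.71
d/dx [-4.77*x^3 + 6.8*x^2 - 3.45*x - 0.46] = -14.31*x^2 + 13.6*x - 3.45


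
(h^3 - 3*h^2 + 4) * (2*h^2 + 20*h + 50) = 2*h^5 + 14*h^4 - 10*h^3 - 142*h^2 + 80*h + 200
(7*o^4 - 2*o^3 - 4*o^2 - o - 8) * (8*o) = 56*o^5 - 16*o^4 - 32*o^3 - 8*o^2 - 64*o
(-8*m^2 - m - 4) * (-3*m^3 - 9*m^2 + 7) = 24*m^5 + 75*m^4 + 21*m^3 - 20*m^2 - 7*m - 28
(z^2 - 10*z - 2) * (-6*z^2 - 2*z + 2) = -6*z^4 + 58*z^3 + 34*z^2 - 16*z - 4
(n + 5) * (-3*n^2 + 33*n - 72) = -3*n^3 + 18*n^2 + 93*n - 360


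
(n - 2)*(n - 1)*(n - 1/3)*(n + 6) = n^4 + 8*n^3/3 - 17*n^2 + 52*n/3 - 4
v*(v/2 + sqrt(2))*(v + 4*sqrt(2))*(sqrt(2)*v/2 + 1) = sqrt(2)*v^4/4 + 7*v^3/2 + 7*sqrt(2)*v^2 + 8*v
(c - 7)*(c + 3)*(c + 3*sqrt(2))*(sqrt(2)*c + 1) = sqrt(2)*c^4 - 4*sqrt(2)*c^3 + 7*c^3 - 28*c^2 - 18*sqrt(2)*c^2 - 147*c - 12*sqrt(2)*c - 63*sqrt(2)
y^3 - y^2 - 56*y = y*(y - 8)*(y + 7)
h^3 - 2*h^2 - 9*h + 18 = (h - 3)*(h - 2)*(h + 3)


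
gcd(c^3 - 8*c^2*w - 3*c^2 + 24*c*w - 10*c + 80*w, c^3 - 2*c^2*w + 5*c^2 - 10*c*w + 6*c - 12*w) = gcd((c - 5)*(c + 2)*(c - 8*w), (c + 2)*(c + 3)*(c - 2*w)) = c + 2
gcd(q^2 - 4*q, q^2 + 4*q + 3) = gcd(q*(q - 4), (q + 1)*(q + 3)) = 1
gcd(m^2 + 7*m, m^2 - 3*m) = m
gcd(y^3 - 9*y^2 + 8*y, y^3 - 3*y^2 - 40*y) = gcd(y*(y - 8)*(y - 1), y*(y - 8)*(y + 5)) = y^2 - 8*y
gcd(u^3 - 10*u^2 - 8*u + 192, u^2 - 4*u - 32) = u^2 - 4*u - 32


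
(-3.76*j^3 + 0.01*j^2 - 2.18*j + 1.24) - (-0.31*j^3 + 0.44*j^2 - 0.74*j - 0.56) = -3.45*j^3 - 0.43*j^2 - 1.44*j + 1.8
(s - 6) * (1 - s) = -s^2 + 7*s - 6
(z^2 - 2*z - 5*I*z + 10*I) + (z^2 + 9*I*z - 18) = 2*z^2 - 2*z + 4*I*z - 18 + 10*I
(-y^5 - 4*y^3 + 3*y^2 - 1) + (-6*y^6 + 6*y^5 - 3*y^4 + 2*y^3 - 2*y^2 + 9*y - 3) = -6*y^6 + 5*y^5 - 3*y^4 - 2*y^3 + y^2 + 9*y - 4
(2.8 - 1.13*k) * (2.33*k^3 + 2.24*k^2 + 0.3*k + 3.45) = -2.6329*k^4 + 3.9928*k^3 + 5.933*k^2 - 3.0585*k + 9.66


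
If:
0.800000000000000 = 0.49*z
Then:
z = 1.63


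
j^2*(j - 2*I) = j^3 - 2*I*j^2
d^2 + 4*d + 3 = (d + 1)*(d + 3)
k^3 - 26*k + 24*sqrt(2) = (k - 3*sqrt(2))*(k - sqrt(2))*(k + 4*sqrt(2))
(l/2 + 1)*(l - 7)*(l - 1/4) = l^3/2 - 21*l^2/8 - 51*l/8 + 7/4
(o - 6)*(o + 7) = o^2 + o - 42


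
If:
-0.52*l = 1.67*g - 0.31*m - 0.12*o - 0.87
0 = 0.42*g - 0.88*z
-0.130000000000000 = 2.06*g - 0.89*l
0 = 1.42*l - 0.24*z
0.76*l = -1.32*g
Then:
No Solution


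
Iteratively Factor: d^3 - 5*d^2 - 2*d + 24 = (d - 3)*(d^2 - 2*d - 8) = (d - 3)*(d + 2)*(d - 4)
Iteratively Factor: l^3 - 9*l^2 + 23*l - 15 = (l - 3)*(l^2 - 6*l + 5) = (l - 3)*(l - 1)*(l - 5)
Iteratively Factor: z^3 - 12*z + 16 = (z - 2)*(z^2 + 2*z - 8) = (z - 2)*(z + 4)*(z - 2)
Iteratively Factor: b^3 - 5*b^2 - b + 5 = (b - 5)*(b^2 - 1) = (b - 5)*(b - 1)*(b + 1)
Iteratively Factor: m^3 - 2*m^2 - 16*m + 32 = (m + 4)*(m^2 - 6*m + 8) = (m - 2)*(m + 4)*(m - 4)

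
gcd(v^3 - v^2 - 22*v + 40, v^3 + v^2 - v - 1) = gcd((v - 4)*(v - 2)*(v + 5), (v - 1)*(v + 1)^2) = 1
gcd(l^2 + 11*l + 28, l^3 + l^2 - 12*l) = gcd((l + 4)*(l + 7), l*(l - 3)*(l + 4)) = l + 4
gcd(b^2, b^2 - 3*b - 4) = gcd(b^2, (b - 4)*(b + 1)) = 1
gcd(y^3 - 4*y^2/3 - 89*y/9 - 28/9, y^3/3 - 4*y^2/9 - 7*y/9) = 1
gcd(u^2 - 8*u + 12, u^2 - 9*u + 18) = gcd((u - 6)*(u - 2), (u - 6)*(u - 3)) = u - 6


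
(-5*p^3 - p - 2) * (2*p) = -10*p^4 - 2*p^2 - 4*p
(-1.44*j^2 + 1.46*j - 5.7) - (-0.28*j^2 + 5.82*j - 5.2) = -1.16*j^2 - 4.36*j - 0.5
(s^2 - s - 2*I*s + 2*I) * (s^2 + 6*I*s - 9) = s^4 - s^3 + 4*I*s^3 + 3*s^2 - 4*I*s^2 - 3*s + 18*I*s - 18*I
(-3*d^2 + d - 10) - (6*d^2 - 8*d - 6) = -9*d^2 + 9*d - 4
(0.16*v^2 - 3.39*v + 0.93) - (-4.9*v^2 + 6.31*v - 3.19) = 5.06*v^2 - 9.7*v + 4.12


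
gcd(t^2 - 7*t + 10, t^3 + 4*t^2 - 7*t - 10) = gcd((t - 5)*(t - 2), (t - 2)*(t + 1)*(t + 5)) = t - 2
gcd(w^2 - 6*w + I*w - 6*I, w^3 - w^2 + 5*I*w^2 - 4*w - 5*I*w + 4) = w + I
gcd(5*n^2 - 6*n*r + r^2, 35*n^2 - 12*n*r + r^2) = -5*n + r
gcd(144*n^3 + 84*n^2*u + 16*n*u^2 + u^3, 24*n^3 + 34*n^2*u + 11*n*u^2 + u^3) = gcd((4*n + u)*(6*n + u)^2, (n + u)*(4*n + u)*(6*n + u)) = 24*n^2 + 10*n*u + u^2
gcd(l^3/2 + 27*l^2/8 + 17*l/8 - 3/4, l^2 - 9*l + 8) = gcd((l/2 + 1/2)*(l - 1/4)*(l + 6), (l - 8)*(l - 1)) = 1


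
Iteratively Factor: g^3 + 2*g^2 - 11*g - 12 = (g + 1)*(g^2 + g - 12) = (g + 1)*(g + 4)*(g - 3)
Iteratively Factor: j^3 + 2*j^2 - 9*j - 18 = (j + 2)*(j^2 - 9) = (j + 2)*(j + 3)*(j - 3)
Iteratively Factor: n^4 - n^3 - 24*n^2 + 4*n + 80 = (n - 2)*(n^3 + n^2 - 22*n - 40) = (n - 2)*(n + 4)*(n^2 - 3*n - 10) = (n - 2)*(n + 2)*(n + 4)*(n - 5)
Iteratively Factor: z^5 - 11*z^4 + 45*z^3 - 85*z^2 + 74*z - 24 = (z - 4)*(z^4 - 7*z^3 + 17*z^2 - 17*z + 6) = (z - 4)*(z - 1)*(z^3 - 6*z^2 + 11*z - 6) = (z - 4)*(z - 3)*(z - 1)*(z^2 - 3*z + 2) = (z - 4)*(z - 3)*(z - 1)^2*(z - 2)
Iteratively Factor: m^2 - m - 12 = (m - 4)*(m + 3)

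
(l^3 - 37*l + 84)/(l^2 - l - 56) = (l^2 - 7*l + 12)/(l - 8)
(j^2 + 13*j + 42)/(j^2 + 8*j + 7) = (j + 6)/(j + 1)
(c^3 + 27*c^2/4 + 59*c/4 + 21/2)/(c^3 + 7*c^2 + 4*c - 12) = (4*c^2 + 19*c + 21)/(4*(c^2 + 5*c - 6))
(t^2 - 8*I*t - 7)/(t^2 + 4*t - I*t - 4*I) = (t - 7*I)/(t + 4)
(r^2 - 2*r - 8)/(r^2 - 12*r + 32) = (r + 2)/(r - 8)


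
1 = 1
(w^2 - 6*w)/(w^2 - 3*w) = (w - 6)/(w - 3)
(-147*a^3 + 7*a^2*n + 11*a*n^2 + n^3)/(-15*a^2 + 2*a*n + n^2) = (49*a^2 + 14*a*n + n^2)/(5*a + n)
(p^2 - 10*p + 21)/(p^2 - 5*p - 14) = (p - 3)/(p + 2)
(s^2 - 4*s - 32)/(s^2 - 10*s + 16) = (s + 4)/(s - 2)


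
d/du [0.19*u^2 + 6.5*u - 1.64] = 0.38*u + 6.5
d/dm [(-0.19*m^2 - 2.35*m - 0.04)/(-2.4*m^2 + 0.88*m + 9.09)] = (-5.8072*m^2 - 3.6462*m - 21.3263)/(5.76*m^4 - 4.224*m^3 - 42.8576*m^2 + 15.9984*m + 82.6281)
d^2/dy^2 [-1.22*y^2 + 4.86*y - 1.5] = -2.44000000000000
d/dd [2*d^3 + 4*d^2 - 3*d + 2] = 6*d^2 + 8*d - 3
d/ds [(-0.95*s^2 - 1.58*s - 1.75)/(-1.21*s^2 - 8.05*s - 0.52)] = (5.7357*s^2 - 3.247*s - 13.2659)/(1.4641*s^4 + 19.481*s^3 + 66.0609*s^2 + 8.372*s + 0.2704)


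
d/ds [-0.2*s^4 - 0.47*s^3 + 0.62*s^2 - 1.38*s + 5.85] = -0.8*s^3 - 1.41*s^2 + 1.24*s - 1.38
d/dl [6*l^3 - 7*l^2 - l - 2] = 18*l^2 - 14*l - 1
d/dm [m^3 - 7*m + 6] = 3*m^2 - 7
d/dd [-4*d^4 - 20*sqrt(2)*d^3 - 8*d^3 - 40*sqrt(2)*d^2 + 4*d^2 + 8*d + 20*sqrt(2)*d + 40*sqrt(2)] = -16*d^3 - 60*sqrt(2)*d^2 - 24*d^2 - 80*sqrt(2)*d + 8*d + 8 + 20*sqrt(2)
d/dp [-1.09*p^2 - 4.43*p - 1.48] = -2.18*p - 4.43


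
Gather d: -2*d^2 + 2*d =-2*d^2 + 2*d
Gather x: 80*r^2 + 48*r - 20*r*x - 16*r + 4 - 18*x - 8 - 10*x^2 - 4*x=80*r^2 + 32*r - 10*x^2 + x*(-20*r - 22) - 4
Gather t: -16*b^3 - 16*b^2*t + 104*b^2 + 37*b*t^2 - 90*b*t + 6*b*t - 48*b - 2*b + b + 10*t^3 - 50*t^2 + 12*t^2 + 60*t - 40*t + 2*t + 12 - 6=-16*b^3 + 104*b^2 - 49*b + 10*t^3 + t^2*(37*b - 38) + t*(-16*b^2 - 84*b + 22) + 6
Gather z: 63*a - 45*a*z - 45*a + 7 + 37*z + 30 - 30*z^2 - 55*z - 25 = 18*a - 30*z^2 + z*(-45*a - 18) + 12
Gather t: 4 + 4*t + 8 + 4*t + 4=8*t + 16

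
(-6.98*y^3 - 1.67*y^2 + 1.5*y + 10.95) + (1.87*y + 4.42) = -6.98*y^3 - 1.67*y^2 + 3.37*y + 15.37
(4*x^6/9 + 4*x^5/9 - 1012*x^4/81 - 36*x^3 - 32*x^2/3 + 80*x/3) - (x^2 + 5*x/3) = 4*x^6/9 + 4*x^5/9 - 1012*x^4/81 - 36*x^3 - 35*x^2/3 + 25*x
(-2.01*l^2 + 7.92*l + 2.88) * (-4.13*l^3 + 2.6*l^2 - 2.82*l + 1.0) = 8.3013*l^5 - 37.9356*l^4 + 14.3658*l^3 - 16.8564*l^2 - 0.201599999999999*l + 2.88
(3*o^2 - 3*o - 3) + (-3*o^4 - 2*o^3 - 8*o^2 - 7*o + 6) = -3*o^4 - 2*o^3 - 5*o^2 - 10*o + 3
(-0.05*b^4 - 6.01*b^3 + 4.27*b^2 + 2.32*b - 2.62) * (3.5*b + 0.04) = -0.175*b^5 - 21.037*b^4 + 14.7046*b^3 + 8.2908*b^2 - 9.0772*b - 0.1048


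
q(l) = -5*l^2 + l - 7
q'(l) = 1 - 10*l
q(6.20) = -193.00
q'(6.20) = -61.00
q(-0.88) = -11.75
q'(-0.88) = 9.80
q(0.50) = -7.75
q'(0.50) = -4.00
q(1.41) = -15.53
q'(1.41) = -13.10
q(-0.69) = -10.07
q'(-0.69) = 7.90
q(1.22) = -13.22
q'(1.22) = -11.20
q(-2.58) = -42.86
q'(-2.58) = 26.80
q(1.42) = -15.66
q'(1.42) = -13.20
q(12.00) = -715.00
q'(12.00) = -119.00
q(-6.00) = -193.00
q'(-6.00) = 61.00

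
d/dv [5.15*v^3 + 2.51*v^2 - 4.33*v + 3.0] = 15.45*v^2 + 5.02*v - 4.33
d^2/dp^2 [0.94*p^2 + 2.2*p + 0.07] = 1.88000000000000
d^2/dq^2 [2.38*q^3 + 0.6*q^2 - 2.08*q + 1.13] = 14.28*q + 1.2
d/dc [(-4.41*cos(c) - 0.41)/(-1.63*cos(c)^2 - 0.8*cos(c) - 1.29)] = (7.1883*cos(c)^2 + 1.3366*cos(c) - 5.3609)*sin(c)/(2.6569*cos(c)^4 + 2.608*cos(c)^3 + 4.8454*cos(c)^2 + 2.064*cos(c) + 1.6641)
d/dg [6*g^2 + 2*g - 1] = 12*g + 2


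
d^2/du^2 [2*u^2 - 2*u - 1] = 4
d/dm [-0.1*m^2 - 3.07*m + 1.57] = -0.2*m - 3.07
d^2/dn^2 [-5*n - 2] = 0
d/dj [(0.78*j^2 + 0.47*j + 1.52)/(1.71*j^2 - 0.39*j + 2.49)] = (-1.1079*j^2 - 1.314*j + 1.7631)/(2.9241*j^4 - 1.3338*j^3 + 8.6679*j^2 - 1.9422*j + 6.2001)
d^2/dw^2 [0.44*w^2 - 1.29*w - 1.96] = 0.880000000000000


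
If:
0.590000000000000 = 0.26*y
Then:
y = 2.27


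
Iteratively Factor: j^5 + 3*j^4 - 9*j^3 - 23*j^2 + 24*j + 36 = (j - 2)*(j^4 + 5*j^3 + j^2 - 21*j - 18) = (j - 2)*(j + 3)*(j^3 + 2*j^2 - 5*j - 6) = (j - 2)*(j + 3)^2*(j^2 - j - 2) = (j - 2)^2*(j + 3)^2*(j + 1)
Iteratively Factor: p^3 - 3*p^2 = (p)*(p^2 - 3*p) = p^2*(p - 3)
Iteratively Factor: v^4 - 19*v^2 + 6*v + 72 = (v - 3)*(v^3 + 3*v^2 - 10*v - 24) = (v - 3)*(v + 4)*(v^2 - v - 6) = (v - 3)^2*(v + 4)*(v + 2)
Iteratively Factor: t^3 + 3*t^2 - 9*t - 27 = (t - 3)*(t^2 + 6*t + 9) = (t - 3)*(t + 3)*(t + 3)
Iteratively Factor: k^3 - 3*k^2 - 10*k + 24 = (k - 4)*(k^2 + k - 6) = (k - 4)*(k + 3)*(k - 2)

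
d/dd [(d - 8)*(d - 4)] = 2*d - 12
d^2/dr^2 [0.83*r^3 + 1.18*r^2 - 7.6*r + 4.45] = 4.98*r + 2.36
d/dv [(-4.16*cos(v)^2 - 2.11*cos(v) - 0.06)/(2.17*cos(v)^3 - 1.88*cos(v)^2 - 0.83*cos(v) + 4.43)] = (-9.0272*cos(v)^4 - 9.1574*cos(v)^3 + 0.1234*cos(v)^2 + 37.0832*cos(v) + 9.3971)*sin(v)/(4.7089*cos(v)^6 - 8.1592*cos(v)^5 - 0.0678000000000001*cos(v)^4 + 22.347*cos(v)^3 - 15.9679*cos(v)^2 - 7.3538*cos(v) + 19.6249)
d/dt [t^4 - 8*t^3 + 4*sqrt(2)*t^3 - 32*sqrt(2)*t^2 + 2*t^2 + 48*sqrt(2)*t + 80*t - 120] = 4*t^3 - 24*t^2 + 12*sqrt(2)*t^2 - 64*sqrt(2)*t + 4*t + 48*sqrt(2) + 80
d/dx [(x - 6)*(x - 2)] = 2*x - 8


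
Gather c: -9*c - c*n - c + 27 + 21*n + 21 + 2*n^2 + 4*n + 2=c*(-n - 10) + 2*n^2 + 25*n + 50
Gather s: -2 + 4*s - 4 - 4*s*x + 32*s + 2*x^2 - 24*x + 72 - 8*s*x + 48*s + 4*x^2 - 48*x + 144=s*(84 - 12*x) + 6*x^2 - 72*x + 210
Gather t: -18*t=-18*t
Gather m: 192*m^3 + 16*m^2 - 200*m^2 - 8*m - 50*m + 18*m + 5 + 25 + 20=192*m^3 - 184*m^2 - 40*m + 50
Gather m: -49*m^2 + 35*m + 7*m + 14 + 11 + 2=-49*m^2 + 42*m + 27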